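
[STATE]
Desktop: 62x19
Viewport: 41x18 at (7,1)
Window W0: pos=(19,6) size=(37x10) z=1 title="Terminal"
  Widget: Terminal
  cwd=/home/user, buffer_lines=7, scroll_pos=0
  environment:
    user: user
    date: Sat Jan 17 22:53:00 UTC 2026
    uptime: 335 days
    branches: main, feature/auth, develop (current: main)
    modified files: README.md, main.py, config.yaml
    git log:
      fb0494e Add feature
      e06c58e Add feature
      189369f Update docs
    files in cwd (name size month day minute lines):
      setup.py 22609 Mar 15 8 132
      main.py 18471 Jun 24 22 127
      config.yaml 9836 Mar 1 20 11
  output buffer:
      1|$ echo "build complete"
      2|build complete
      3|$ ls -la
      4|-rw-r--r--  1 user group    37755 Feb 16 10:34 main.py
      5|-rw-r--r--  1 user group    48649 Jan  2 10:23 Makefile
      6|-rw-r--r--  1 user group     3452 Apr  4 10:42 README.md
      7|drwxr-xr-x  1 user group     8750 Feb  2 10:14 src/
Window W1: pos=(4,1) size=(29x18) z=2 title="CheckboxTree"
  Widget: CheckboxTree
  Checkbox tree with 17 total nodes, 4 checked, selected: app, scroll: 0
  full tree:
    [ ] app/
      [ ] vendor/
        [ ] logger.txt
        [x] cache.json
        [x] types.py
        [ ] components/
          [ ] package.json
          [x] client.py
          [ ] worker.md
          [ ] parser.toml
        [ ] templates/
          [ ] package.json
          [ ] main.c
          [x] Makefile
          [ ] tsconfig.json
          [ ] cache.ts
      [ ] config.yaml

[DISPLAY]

━━━━━━━━━━━━━━━━━━━━━━━━━┓               
heckboxTree              ┃               
─────────────────────────┨               
-] app/                  ┃               
 [-] vendor/             ┃               
   [ ] logger.txt        ┃━━━━━━━━━━━━━━━
   [x] cache.json        ┃               
   [x] types.py          ┃───────────────
   [-] components/       ┃ complete"     
     [ ] package.json    ┃e              
     [x] client.py       ┃               
     [ ] worker.md       ┃ user group    
     [ ] parser.toml     ┃ user group    
   [-] templates/        ┃ user group    
     [ ] package.json    ┃━━━━━━━━━━━━━━━
     [ ] main.c          ┃               
     [x] Makefile        ┃               
━━━━━━━━━━━━━━━━━━━━━━━━━┛               


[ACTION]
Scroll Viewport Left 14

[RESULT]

    ┏━━━━━━━━━━━━━━━━━━━━━━━━━━━┓        
    ┃ CheckboxTree              ┃        
    ┠───────────────────────────┨        
    ┃>[-] app/                  ┃        
    ┃   [-] vendor/             ┃        
    ┃     [ ] logger.txt        ┃━━━━━━━━
    ┃     [x] cache.json        ┃        
    ┃     [x] types.py          ┃────────
    ┃     [-] components/       ┃ complet
    ┃       [ ] package.json    ┃e       
    ┃       [x] client.py       ┃        
    ┃       [ ] worker.md       ┃ user gr
    ┃       [ ] parser.toml     ┃ user gr
    ┃     [-] templates/        ┃ user gr
    ┃       [ ] package.json    ┃━━━━━━━━
    ┃       [ ] main.c          ┃        
    ┃       [x] Makefile        ┃        
    ┗━━━━━━━━━━━━━━━━━━━━━━━━━━━┛        


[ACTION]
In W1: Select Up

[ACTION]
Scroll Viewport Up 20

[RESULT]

                                         
    ┏━━━━━━━━━━━━━━━━━━━━━━━━━━━┓        
    ┃ CheckboxTree              ┃        
    ┠───────────────────────────┨        
    ┃>[-] app/                  ┃        
    ┃   [-] vendor/             ┃        
    ┃     [ ] logger.txt        ┃━━━━━━━━
    ┃     [x] cache.json        ┃        
    ┃     [x] types.py          ┃────────
    ┃     [-] components/       ┃ complet
    ┃       [ ] package.json    ┃e       
    ┃       [x] client.py       ┃        
    ┃       [ ] worker.md       ┃ user gr
    ┃       [ ] parser.toml     ┃ user gr
    ┃     [-] templates/        ┃ user gr
    ┃       [ ] package.json    ┃━━━━━━━━
    ┃       [ ] main.c          ┃        
    ┃       [x] Makefile        ┃        


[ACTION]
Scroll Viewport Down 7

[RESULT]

    ┏━━━━━━━━━━━━━━━━━━━━━━━━━━━┓        
    ┃ CheckboxTree              ┃        
    ┠───────────────────────────┨        
    ┃>[-] app/                  ┃        
    ┃   [-] vendor/             ┃        
    ┃     [ ] logger.txt        ┃━━━━━━━━
    ┃     [x] cache.json        ┃        
    ┃     [x] types.py          ┃────────
    ┃     [-] components/       ┃ complet
    ┃       [ ] package.json    ┃e       
    ┃       [x] client.py       ┃        
    ┃       [ ] worker.md       ┃ user gr
    ┃       [ ] parser.toml     ┃ user gr
    ┃     [-] templates/        ┃ user gr
    ┃       [ ] package.json    ┃━━━━━━━━
    ┃       [ ] main.c          ┃        
    ┃       [x] Makefile        ┃        
    ┗━━━━━━━━━━━━━━━━━━━━━━━━━━━┛        


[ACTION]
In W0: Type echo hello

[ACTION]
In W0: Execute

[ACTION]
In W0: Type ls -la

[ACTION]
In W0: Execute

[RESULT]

    ┏━━━━━━━━━━━━━━━━━━━━━━━━━━━┓        
    ┃ CheckboxTree              ┃        
    ┠───────────────────────────┨        
    ┃>[-] app/                  ┃        
    ┃   [-] vendor/             ┃        
    ┃     [ ] logger.txt        ┃━━━━━━━━
    ┃     [x] cache.json        ┃        
    ┃     [x] types.py          ┃────────
    ┃     [-] components/       ┃        
    ┃       [ ] package.json    ┃        
    ┃       [x] client.py       ┃ user gr
    ┃       [ ] worker.md       ┃ user gr
    ┃       [ ] parser.toml     ┃ user gr
    ┃     [-] templates/        ┃        
    ┃       [ ] package.json    ┃━━━━━━━━
    ┃       [ ] main.c          ┃        
    ┃       [x] Makefile        ┃        
    ┗━━━━━━━━━━━━━━━━━━━━━━━━━━━┛        


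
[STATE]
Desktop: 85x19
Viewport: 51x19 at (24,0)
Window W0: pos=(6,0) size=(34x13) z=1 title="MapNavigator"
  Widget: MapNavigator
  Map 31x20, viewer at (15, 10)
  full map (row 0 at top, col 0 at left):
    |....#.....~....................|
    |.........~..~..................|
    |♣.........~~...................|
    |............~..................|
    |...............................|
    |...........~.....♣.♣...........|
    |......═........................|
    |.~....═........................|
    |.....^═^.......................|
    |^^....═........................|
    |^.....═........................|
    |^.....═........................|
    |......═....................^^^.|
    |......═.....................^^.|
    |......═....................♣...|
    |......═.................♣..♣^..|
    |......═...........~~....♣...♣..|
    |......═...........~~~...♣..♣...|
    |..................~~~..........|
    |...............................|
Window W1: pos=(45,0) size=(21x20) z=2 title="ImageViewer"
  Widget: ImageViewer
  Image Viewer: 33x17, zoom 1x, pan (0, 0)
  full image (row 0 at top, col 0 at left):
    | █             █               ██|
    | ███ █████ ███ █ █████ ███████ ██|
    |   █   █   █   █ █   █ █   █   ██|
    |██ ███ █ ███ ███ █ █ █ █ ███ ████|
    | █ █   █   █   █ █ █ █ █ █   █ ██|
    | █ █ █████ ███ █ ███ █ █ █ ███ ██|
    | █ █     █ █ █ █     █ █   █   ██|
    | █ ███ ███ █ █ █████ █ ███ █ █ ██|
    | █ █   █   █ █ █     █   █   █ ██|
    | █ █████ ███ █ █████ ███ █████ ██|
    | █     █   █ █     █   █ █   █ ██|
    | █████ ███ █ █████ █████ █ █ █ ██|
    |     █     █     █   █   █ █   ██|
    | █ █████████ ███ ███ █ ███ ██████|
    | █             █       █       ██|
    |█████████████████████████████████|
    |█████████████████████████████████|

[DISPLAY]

━━━━━━━━━━━━━━━┓     ┏━━━━━━━━━━━━━━━━━━━┓         
               ┃     ┃ ImageViewer       ┃         
───────────────┨     ┠───────────────────┨         
...............┃     ┃ █             █   ┃         
...............┃     ┃ ███ █████ ███ █ ██┃         
...............┃     ┃   █   █   █   █ █ ┃         
...............┃     ┃██ ███ █ ███ ███ █ ┃         
...............┃     ┃ █ █   █   █   █ █ ┃         
...............┃     ┃ █ █ █████ ███ █ ██┃         
...........^^^.┃     ┃ █ █     █ █ █ █   ┃         
............^^.┃     ┃ █ ███ ███ █ █ ████┃         
...........♣...┃     ┃ █ █   █   █ █ █   ┃         
━━━━━━━━━━━━━━━┛     ┃ █ █████ ███ █ ████┃         
                     ┃ █     █   █ █     ┃         
                     ┃ █████ ███ █ █████ ┃         
                     ┃     █     █     █ ┃         
                     ┃ █ █████████ ███ ██┃         
                     ┃ █             █   ┃         
                     ┃███████████████████┃         


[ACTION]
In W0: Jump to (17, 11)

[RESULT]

━━━━━━━━━━━━━━━┓     ┏━━━━━━━━━━━━━━━━━━━┓         
               ┃     ┃ ImageViewer       ┃         
───────────────┨     ┠───────────────────┨         
.............  ┃     ┃ █             █   ┃         
.............  ┃     ┃ ███ █████ ███ █ ██┃         
.............  ┃     ┃   █   █   █   █ █ ┃         
.............  ┃     ┃██ ███ █ ███ ███ █ ┃         
.............  ┃     ┃ █ █   █   █   █ █ ┃         
.........^^^.  ┃     ┃ █ █ █████ ███ █ ██┃         
..........^^.  ┃     ┃ █ █     █ █ █ █   ┃         
.........♣...  ┃     ┃ █ ███ ███ █ █ ████┃         
......♣..♣^..  ┃     ┃ █ █   █   █ █ █   ┃         
━━━━━━━━━━━━━━━┛     ┃ █ █████ ███ █ ████┃         
                     ┃ █     █   █ █     ┃         
                     ┃ █████ ███ █ █████ ┃         
                     ┃     █     █     █ ┃         
                     ┃ █ █████████ ███ ██┃         
                     ┃ █             █   ┃         
                     ┃███████████████████┃         


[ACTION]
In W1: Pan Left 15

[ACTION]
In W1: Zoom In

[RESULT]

━━━━━━━━━━━━━━━┓     ┏━━━━━━━━━━━━━━━━━━━┓         
               ┃     ┃ ImageViewer       ┃         
───────────────┨     ┠───────────────────┨         
.............  ┃     ┃  ██               ┃         
.............  ┃     ┃  ██               ┃         
.............  ┃     ┃  ██████  █████████┃         
.............  ┃     ┃  ██████  █████████┃         
.............  ┃     ┃      ██      ██   ┃         
.........^^^.  ┃     ┃      ██      ██   ┃         
..........^^.  ┃     ┃████  ██████  ██  █┃         
.........♣...  ┃     ┃████  ██████  ██  █┃         
......♣..♣^..  ┃     ┃  ██  ██      ██   ┃         
━━━━━━━━━━━━━━━┛     ┃  ██  ██      ██   ┃         
                     ┃  ██  ██  █████████┃         
                     ┃  ██  ██  █████████┃         
                     ┃  ██  ██          █┃         
                     ┃  ██  ██          █┃         
                     ┃  ██  ██████  █████┃         
                     ┃  ██  ██████  █████┃         


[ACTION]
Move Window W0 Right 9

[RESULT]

━━━━━━━━━━━━━━━━━━━━━┏━━━━━━━━━━━━━━━━━━━┓         
gator                ┃ ImageViewer       ┃         
─────────────────────┠───────────────────┨         
.....................┃  ██               ┃         
.....................┃  ██               ┃         
.....................┃  ██████  █████████┃         
.....................┃  ██████  █████████┃         
........@............┃      ██      ██   ┃         
..................^^^┃      ██      ██   ┃         
...................^^┃████  ██████  ██  █┃         
..................♣..┃████  ██████  ██  █┃         
...............♣..♣^.┃  ██  ██      ██   ┃         
━━━━━━━━━━━━━━━━━━━━━┃  ██  ██      ██   ┃         
                     ┃  ██  ██  █████████┃         
                     ┃  ██  ██  █████████┃         
                     ┃  ██  ██          █┃         
                     ┃  ██  ██          █┃         
                     ┃  ██  ██████  █████┃         
                     ┃  ██  ██████  █████┃         


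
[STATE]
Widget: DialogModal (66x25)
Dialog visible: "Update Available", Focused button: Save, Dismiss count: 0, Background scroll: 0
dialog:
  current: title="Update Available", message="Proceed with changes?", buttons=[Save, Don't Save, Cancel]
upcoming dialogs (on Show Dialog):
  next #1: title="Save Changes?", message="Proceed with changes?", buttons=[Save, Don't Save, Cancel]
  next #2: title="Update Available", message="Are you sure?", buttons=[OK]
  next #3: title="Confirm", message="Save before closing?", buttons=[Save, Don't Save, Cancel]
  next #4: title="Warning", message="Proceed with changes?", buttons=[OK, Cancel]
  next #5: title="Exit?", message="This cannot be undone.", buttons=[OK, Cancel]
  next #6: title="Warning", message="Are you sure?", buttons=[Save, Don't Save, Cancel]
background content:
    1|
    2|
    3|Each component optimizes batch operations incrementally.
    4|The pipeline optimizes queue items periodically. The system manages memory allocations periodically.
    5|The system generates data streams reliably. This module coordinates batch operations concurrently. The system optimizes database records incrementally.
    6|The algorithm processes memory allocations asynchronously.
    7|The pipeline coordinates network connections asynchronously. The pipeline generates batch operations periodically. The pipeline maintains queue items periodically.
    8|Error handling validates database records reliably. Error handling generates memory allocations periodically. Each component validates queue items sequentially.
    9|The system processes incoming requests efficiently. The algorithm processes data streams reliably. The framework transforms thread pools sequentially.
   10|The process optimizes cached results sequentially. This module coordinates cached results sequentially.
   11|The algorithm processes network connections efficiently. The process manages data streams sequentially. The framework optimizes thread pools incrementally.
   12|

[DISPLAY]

                                                                  
                                                                  
Each component optimizes batch operations incrementally.          
The pipeline optimizes queue items periodically. The system manage
The system generates data streams reliably. This module coordinate
The algorithm processes memory allocations asynchronously.        
The pipeline coordinates network connections asynchronously. The p
Error handling validates database records reliably. Error handling
The system processes incoming requests efficiently. The algorithm 
The process optimizes cached results sequentially. This module coo
The algorithm pro┌──────────────────────────────┐iently. The proce
                 │       Update Available       │                 
                 │    Proceed with changes?     │                 
                 │ [Save]  Don't Save   Cancel  │                 
                 └──────────────────────────────┘                 
                                                                  
                                                                  
                                                                  
                                                                  
                                                                  
                                                                  
                                                                  
                                                                  
                                                                  
                                                                  


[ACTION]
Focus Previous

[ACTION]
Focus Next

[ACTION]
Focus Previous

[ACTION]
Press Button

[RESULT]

                                                                  
                                                                  
Each component optimizes batch operations incrementally.          
The pipeline optimizes queue items periodically. The system manage
The system generates data streams reliably. This module coordinate
The algorithm processes memory allocations asynchronously.        
The pipeline coordinates network connections asynchronously. The p
Error handling validates database records reliably. Error handling
The system processes incoming requests efficiently. The algorithm 
The process optimizes cached results sequentially. This module coo
The algorithm processes network connections efficiently. The proce
                                                                  
                                                                  
                                                                  
                                                                  
                                                                  
                                                                  
                                                                  
                                                                  
                                                                  
                                                                  
                                                                  
                                                                  
                                                                  
                                                                  


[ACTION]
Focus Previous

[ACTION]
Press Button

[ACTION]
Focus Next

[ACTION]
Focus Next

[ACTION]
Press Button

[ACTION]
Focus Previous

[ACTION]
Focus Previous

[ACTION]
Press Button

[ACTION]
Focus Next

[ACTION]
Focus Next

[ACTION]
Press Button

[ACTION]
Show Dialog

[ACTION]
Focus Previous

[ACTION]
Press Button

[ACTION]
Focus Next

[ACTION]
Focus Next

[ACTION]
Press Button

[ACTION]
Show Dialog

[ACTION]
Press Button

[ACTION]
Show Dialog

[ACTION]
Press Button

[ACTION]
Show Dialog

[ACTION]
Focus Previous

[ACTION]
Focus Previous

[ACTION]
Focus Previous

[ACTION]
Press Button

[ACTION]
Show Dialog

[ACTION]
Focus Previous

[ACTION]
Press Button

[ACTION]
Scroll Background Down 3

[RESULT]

The pipeline optimizes queue items periodically. The system manage
The system generates data streams reliably. This module coordinate
The algorithm processes memory allocations asynchronously.        
The pipeline coordinates network connections asynchronously. The p
Error handling validates database records reliably. Error handling
The system processes incoming requests efficiently. The algorithm 
The process optimizes cached results sequentially. This module coo
The algorithm processes network connections efficiently. The proce
                                                                  
                                                                  
                                                                  
                                                                  
                                                                  
                                                                  
                                                                  
                                                                  
                                                                  
                                                                  
                                                                  
                                                                  
                                                                  
                                                                  
                                                                  
                                                                  
                                                                  


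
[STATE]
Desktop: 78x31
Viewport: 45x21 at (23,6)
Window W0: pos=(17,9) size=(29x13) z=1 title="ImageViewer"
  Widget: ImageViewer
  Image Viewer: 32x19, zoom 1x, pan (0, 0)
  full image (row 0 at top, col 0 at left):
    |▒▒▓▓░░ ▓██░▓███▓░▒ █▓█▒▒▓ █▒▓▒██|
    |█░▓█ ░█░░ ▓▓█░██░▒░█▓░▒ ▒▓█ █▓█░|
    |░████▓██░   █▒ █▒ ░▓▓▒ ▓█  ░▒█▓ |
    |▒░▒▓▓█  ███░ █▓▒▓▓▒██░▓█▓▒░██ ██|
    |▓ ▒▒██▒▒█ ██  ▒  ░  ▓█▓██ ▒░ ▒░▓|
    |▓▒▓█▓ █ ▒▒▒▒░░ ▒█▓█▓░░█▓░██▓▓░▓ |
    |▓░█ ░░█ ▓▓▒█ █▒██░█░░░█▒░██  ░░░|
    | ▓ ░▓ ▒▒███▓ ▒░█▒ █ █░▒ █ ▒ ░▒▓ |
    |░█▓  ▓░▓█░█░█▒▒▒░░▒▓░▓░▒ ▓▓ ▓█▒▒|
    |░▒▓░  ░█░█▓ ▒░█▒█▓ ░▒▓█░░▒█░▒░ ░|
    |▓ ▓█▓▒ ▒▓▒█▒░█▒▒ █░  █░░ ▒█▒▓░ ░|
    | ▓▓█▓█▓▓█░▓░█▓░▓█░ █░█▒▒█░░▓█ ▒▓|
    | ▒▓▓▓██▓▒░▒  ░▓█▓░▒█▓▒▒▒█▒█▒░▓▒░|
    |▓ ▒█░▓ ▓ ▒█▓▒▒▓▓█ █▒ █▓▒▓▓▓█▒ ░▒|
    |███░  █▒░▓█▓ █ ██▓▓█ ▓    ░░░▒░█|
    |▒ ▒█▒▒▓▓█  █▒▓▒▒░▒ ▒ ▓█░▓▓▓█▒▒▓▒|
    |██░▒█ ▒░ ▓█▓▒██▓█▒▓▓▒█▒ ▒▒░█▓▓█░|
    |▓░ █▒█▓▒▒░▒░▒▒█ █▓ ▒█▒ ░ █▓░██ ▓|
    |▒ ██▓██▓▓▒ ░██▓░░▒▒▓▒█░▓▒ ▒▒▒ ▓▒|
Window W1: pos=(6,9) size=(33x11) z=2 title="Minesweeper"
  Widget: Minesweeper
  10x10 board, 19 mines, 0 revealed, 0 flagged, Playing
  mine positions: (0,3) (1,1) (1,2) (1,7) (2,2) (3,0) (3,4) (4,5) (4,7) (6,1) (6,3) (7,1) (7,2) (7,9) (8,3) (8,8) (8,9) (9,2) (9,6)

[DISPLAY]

                                             
                                             
                                             
━━━━━━━━━━━━━━━┓━━━━━━┓                      
               ┃      ┃                      
───────────────┨──────┨                      
               ┃█▒▒▓ █┃                      
               ┃░▒ ▒▓█┃                      
               ┃▒ ▓█  ┃                      
               ┃░▓█▓▒░┃                      
               ┃█▓██ ▒┃                      
               ┃░█▓░██┃                      
               ┃░█▒░██┃                      
━━━━━━━━━━━━━━━┛░▒ █ ▒┃                      
▓░▓█░█░█▒▒▒░░▒▓░▓░▒ ▓▓┃                      
━━━━━━━━━━━━━━━━━━━━━━┛                      
                                             
                                             
                                             
                                             
                                             


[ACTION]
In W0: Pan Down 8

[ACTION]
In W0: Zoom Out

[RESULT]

                                             
                                             
                                             
━━━━━━━━━━━━━━━┓━━━━━━┓                      
               ┃      ┃                      
───────────────┨──────┨                      
               ┃▓░▒ ▓▓┃                      
               ┃▓█░░▒█┃                      
               ┃█░░ ▒█┃                      
               ┃█▒▒█░░┃                      
               ┃▒▒▒█▒█┃                      
               ┃█▓▒▓▓▓┃                      
               ┃▓    ░┃                      
━━━━━━━━━━━━━━━┛▓█░▓▓▓┃                      
 ▒░ ▓█▓▒██▓█▒▓▓▒█▒ ▒▒░┃                      
━━━━━━━━━━━━━━━━━━━━━━┛                      
                                             
                                             
                                             
                                             
                                             


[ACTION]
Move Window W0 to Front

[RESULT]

                                             
                                             
                                             
━━━━━━━━━━━━━━━━━━━━━━┓                      
eViewer               ┃                      
──────────────────────┨                      
▓░▓█░█░█▒▒▒░░▒▓░▓░▒ ▓▓┃                      
 ░█░█▓ ▒░█▒█▓ ░▒▓█░░▒█┃                      
▒ ▒▓▒█▒░█▒▒ █░  █░░ ▒█┃                      
█▓▓█░▓░█▓░▓█░ █░█▒▒█░░┃                      
██▓▒░▒  ░▓█▓░▒█▓▒▒▒█▒█┃                      
▓ ▓ ▒█▓▒▒▓▓█ █▒ █▓▒▓▓▓┃                      
 █▒░▓█▓ █ ██▓▓█ ▓    ░┃                      
▒▓▓█  █▒▓▒▒░▒ ▒ ▓█░▓▓▓┃                      
 ▒░ ▓█▓▒██▓█▒▓▓▒█▒ ▒▒░┃                      
━━━━━━━━━━━━━━━━━━━━━━┛                      
                                             
                                             
                                             
                                             
                                             


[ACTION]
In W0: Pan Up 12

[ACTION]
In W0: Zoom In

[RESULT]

                                             
                                             
                                             
━━━━━━━━━━━━━━━━━━━━━━┓                      
eViewer               ┃                      
──────────────────────┨                      
▓▓▓░░░░  ▓▓████░░▓▓███┃                      
▓▓▓░░░░  ▓▓████░░▓▓███┃                      
▓██  ░░██░░░░  ▓▓▓▓██░┃                      
▓██  ░░██░░░░  ▓▓▓▓██░┃                      
█████▓▓████░░      ██▒┃                      
█████▓▓████░░      ██▒┃                      
▒▓▓▓▓██    ██████░░  █┃                      
▒▓▓▓▓██    ██████░░  █┃                      
▒▒▒████▒▒▒▒██  ████   ┃                      
━━━━━━━━━━━━━━━━━━━━━━┛                      
                                             
                                             
                                             
                                             
                                             


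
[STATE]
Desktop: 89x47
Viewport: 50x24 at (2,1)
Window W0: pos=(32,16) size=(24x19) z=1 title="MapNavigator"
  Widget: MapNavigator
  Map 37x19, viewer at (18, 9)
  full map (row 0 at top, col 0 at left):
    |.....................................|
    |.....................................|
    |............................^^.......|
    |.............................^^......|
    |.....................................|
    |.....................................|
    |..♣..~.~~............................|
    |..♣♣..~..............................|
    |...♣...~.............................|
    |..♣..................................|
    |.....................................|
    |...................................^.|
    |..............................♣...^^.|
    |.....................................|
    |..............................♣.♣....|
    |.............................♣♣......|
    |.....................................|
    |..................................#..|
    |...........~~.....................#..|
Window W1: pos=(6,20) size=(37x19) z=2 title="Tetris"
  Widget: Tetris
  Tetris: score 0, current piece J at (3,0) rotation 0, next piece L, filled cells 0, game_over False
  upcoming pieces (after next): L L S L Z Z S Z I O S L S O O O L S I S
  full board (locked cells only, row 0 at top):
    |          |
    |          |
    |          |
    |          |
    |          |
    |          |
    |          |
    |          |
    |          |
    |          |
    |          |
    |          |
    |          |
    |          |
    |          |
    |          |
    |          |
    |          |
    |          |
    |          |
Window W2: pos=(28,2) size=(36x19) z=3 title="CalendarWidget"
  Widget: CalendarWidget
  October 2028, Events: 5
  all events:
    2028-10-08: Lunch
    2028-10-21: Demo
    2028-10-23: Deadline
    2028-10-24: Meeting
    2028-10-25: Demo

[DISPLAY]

                                                  
                          ┏━━━━━━━━━━━━━━━━━━━━━━━
                          ┃ CalendarWidget        
                          ┠───────────────────────
                          ┃           October 2028
                          ┃Mo Tu We Th Fr Sa Su   
                          ┃                   1   
                          ┃ 2  3  4  5  6  7  8*  
                          ┃ 9 10 11 12 13 14 15   
                          ┃16 17 18 19 20 21* 22  
                          ┃23* 24* 25* 26 27 28 29
                          ┃30 31                  
                          ┃                       
                          ┃                       
                          ┃                       
                          ┃                       
                          ┃                       
                          ┃                       
                          ┃                       
    ┏━━━━━━━━━━━━━━━━━━━━━┗━━━━━━━━━━━━━━━━━━━━━━━
    ┃ Tetris                            ┃.........
    ┠───────────────────────────────────┨.........
    ┃          │Next:                   ┃.........
    ┃          │  ▒                     ┃.........


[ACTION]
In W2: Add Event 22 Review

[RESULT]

                                                  
                          ┏━━━━━━━━━━━━━━━━━━━━━━━
                          ┃ CalendarWidget        
                          ┠───────────────────────
                          ┃           October 2028
                          ┃Mo Tu We Th Fr Sa Su   
                          ┃                   1   
                          ┃ 2  3  4  5  6  7  8*  
                          ┃ 9 10 11 12 13 14 15   
                          ┃16 17 18 19 20 21* 22* 
                          ┃23* 24* 25* 26 27 28 29
                          ┃30 31                  
                          ┃                       
                          ┃                       
                          ┃                       
                          ┃                       
                          ┃                       
                          ┃                       
                          ┃                       
    ┏━━━━━━━━━━━━━━━━━━━━━┗━━━━━━━━━━━━━━━━━━━━━━━
    ┃ Tetris                            ┃.........
    ┠───────────────────────────────────┨.........
    ┃          │Next:                   ┃.........
    ┃          │  ▒                     ┃.........


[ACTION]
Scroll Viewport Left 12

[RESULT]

                                                  
                            ┏━━━━━━━━━━━━━━━━━━━━━
                            ┃ CalendarWidget      
                            ┠─────────────────────
                            ┃           October 20
                            ┃Mo Tu We Th Fr Sa Su 
                            ┃                   1 
                            ┃ 2  3  4  5  6  7  8*
                            ┃ 9 10 11 12 13 14 15 
                            ┃16 17 18 19 20 21* 22
                            ┃23* 24* 25* 26 27 28 
                            ┃30 31                
                            ┃                     
                            ┃                     
                            ┃                     
                            ┃                     
                            ┃                     
                            ┃                     
                            ┃                     
      ┏━━━━━━━━━━━━━━━━━━━━━┗━━━━━━━━━━━━━━━━━━━━━
      ┃ Tetris                            ┃.......
      ┠───────────────────────────────────┨.......
      ┃          │Next:                   ┃.......
      ┃          │  ▒                     ┃.......


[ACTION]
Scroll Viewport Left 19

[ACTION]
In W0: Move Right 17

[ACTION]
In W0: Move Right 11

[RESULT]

                                                  
                            ┏━━━━━━━━━━━━━━━━━━━━━
                            ┃ CalendarWidget      
                            ┠─────────────────────
                            ┃           October 20
                            ┃Mo Tu We Th Fr Sa Su 
                            ┃                   1 
                            ┃ 2  3  4  5  6  7  8*
                            ┃ 9 10 11 12 13 14 15 
                            ┃16 17 18 19 20 21* 22
                            ┃23* 24* 25* 26 27 28 
                            ┃30 31                
                            ┃                     
                            ┃                     
                            ┃                     
                            ┃                     
                            ┃                     
                            ┃                     
                            ┃                     
      ┏━━━━━━━━━━━━━━━━━━━━━┗━━━━━━━━━━━━━━━━━━━━━
      ┃ Tetris                            ┃..     
      ┠───────────────────────────────────┨..     
      ┃          │Next:                   ┃..     
      ┃          │  ▒                     ┃..     


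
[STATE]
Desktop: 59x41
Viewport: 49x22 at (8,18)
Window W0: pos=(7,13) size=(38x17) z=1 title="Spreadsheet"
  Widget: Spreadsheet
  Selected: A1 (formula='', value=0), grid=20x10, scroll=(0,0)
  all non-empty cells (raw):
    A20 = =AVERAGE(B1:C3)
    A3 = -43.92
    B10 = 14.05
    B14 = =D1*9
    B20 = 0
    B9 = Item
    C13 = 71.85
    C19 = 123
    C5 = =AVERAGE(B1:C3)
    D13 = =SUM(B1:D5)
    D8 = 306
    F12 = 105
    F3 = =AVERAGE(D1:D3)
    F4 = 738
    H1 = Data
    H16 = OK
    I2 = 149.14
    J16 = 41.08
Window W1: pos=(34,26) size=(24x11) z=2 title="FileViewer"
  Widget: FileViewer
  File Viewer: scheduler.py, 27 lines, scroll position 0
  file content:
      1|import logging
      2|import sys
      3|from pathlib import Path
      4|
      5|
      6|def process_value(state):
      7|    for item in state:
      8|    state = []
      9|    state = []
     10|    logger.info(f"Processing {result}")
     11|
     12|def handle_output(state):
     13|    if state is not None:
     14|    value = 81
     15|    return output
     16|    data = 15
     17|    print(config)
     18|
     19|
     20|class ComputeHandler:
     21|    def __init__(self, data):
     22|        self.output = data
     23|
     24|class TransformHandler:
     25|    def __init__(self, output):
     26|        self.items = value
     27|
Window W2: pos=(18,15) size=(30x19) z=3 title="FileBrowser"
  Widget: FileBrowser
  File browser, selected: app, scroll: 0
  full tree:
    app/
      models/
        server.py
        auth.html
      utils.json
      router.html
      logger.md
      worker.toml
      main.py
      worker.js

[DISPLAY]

----------┃> [-] app/                  ┃         
  1      [┃    [+] models/             ┃         
  2       ┃    utils.json              ┃         
  3   -43.┃    router.html             ┃         
  4       ┃    logger.md               ┃         
  5       ┃    worker.toml             ┃         
  6       ┃    main.py                 ┃         
  7       ┃    worker.js               ┃         
  8       ┃                            ┃━━━━━━━━━
  9       ┃                            ┃         
 10       ┃                            ┃─────────
━━━━━━━━━━┃                            ┃g       ▲
          ┃                            ┃        █
          ┃                            ┃import P░
          ┃                            ┃        ░
          ┗━━━━━━━━━━━━━━━━━━━━━━━━━━━━┛        ░
                          ┃def process_value(sta░
                          ┃    for item in state▼
                          ┗━━━━━━━━━━━━━━━━━━━━━━
                                                 
                                                 
                                                 


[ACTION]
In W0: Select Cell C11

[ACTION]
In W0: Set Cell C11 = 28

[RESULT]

----------┃> [-] app/                  ┃         
  1       ┃    [+] models/             ┃         
  2       ┃    utils.json              ┃         
  3   -43.┃    router.html             ┃         
  4       ┃    logger.md               ┃         
  5       ┃    worker.toml             ┃         
  6       ┃    main.py                 ┃         
  7       ┃    worker.js               ┃         
  8       ┃                            ┃━━━━━━━━━
  9       ┃                            ┃         
 10       ┃                            ┃─────────
━━━━━━━━━━┃                            ┃g       ▲
          ┃                            ┃        █
          ┃                            ┃import P░
          ┃                            ┃        ░
          ┗━━━━━━━━━━━━━━━━━━━━━━━━━━━━┛        ░
                          ┃def process_value(sta░
                          ┃    for item in state▼
                          ┗━━━━━━━━━━━━━━━━━━━━━━
                                                 
                                                 
                                                 


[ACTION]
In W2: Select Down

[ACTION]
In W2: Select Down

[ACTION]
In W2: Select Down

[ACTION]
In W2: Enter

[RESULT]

----------┃  [-] app/                  ┃         
  1       ┃    [+] models/             ┃         
  2       ┃    utils.json              ┃         
  3   -43.┃  > router.html             ┃         
  4       ┃    logger.md               ┃         
  5       ┃    worker.toml             ┃         
  6       ┃    main.py                 ┃         
  7       ┃    worker.js               ┃         
  8       ┃                            ┃━━━━━━━━━
  9       ┃                            ┃         
 10       ┃                            ┃─────────
━━━━━━━━━━┃                            ┃g       ▲
          ┃                            ┃        █
          ┃                            ┃import P░
          ┃                            ┃        ░
          ┗━━━━━━━━━━━━━━━━━━━━━━━━━━━━┛        ░
                          ┃def process_value(sta░
                          ┃    for item in state▼
                          ┗━━━━━━━━━━━━━━━━━━━━━━
                                                 
                                                 
                                                 
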